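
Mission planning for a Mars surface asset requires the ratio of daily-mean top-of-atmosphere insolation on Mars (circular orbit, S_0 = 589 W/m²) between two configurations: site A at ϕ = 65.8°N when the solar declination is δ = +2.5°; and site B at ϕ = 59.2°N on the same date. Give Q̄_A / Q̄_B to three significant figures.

— Configuration A (ϕ=+65.8°):
cos h₀ = −tan(+65.8°) tan(+2.500°) = -0.0972, h₀ = 1.6681 rad.
Bracket: h₀ sin ϕ sin δ + cos ϕ cos δ sin h₀ = 1.6681×0.91212×0.04362 + 0.40992×0.99905×0.99527 = 0.066368 + 0.407593 = 0.473961.
Q̄ = (S_0/π) × [bracket] = (589/π) × 0.473961 = 88.860 W/m².
— Configuration B (ϕ=+59.2°):
cos h₀ = −tan(+59.2°) tan(+2.500°) = -0.0732, h₀ = 1.6441 rad.
Bracket: h₀ sin ϕ sin δ + cos ϕ cos δ sin h₀ = 1.6441×0.85896×0.04362 + 0.51204×0.99905×0.99731 = 0.061601 + 0.510177 = 0.571778.
Q̄ = (S_0/π) × [bracket] = (589/π) × 0.571778 = 107.20 W/m².
Ratio Q̄_A / Q̄_B = 88.860 / 107.20 = 0.8289.

Q̄_A / Q̄_B ≈ 0.829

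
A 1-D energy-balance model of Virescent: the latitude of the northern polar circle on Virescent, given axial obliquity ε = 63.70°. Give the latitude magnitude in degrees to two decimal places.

The polar circle is the lowest latitude that experiences at least one full rotation of continuous daylight at the northern-summer solstice; it lies at |ϕ| = 90° − ε = 90° − 63.70° = 26.30°.

26.30°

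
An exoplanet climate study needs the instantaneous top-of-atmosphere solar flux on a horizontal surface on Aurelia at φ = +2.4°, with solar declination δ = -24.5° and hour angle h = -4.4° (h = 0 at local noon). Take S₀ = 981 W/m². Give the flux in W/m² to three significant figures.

cos θ_z = sin φ sin δ + cos φ cos δ cos h = -0.017366 + 0.906484 = 0.889118.
Flux = S₀ · cos θ_z = 981 × 0.889118 = 872.2 W/m².

872 W/m²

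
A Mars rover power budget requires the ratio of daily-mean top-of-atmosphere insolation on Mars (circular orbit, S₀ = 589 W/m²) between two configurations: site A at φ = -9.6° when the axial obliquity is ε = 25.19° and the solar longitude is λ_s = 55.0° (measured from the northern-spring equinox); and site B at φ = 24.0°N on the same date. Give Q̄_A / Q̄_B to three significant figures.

— Configuration A (φ=-9.6°):
Solar declination: sin δ = sin ε · sin λ_s = sin 25.19° × sin 55.0° = 0.34865, so δ = +20.405°.
cos H₀ = −tan(-9.6°) tan(+20.405°) = 0.0629, H₀ = 1.5078 rad.
Bracket: H₀ sin φ sin δ + cos φ cos δ sin H₀ = 1.5078×-0.16677×0.34865 + 0.98600×0.93725×0.99802 = -0.087670 + 0.922299 = 0.834629.
Q̄ = (S₀/π) × [bracket] = (589/π) × 0.834629 = 156.48 W/m².
— Configuration B (φ=+24.0°):
cos H₀ = −tan(+24.0°) tan(+20.405°) = -0.1656, H₀ = 1.7372 rad.
Bracket: H₀ sin φ sin δ + cos φ cos δ sin H₀ = 1.7372×0.40674×0.34865 + 0.91355×0.93725×0.98619 = 0.246352 + 0.844400 = 1.090752.
Q̄ = (S₀/π) × [bracket] = (589/π) × 1.090752 = 204.50 W/m².
Ratio Q̄_A / Q̄_B = 156.48 / 204.50 = 0.7652.

Q̄_A / Q̄_B ≈ 0.765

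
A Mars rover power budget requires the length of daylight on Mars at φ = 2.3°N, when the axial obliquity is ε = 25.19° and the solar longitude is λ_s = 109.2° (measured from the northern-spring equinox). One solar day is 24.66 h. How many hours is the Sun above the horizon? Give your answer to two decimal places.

Solar declination: sin δ = sin ε · sin λ_s = sin 25.19° × sin 109.2° = 0.40195, so δ = +23.700°.
cos H₀ = −tan φ · tan δ = −tan(+2.3°) × tan(+23.700°) = -0.0176, so H₀ = 1.5884 rad = 91.01°.
Daylight = 2H₀/(2π) × 24.66 h = (1.5884/π) × 24.66 = 12.47 h.

12.47 h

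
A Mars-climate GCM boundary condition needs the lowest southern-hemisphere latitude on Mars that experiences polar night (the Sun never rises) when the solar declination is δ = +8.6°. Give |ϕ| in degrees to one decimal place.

|ϕ| = 81.4°

Polar night requires cos h₀ = −tan ϕ tan δ ≥ 1, i.e. tan ϕ tan δ ≤ −1.
The boundary is |tan ϕ| · |tan δ| = 1, so |ϕ| = 90° − |δ| = 90° − 8.6° = 81.4° in the southern hemisphere.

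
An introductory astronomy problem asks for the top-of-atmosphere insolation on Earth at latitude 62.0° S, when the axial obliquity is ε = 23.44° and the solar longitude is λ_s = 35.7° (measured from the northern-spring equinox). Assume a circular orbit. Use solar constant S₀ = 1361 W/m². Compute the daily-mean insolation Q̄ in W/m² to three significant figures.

Solar declination: sin δ = sin ε · sin λ_s = sin 23.44° × sin 35.7° = 0.23213, so δ = +13.422°.
cos H₀ = −tan(-62.0°) tan(+13.422°) = 0.4488, H₀ = 1.1053 rad.
Bracket: H₀ sin φ sin δ + cos φ cos δ sin H₀ = 1.1053×-0.88295×0.23213 + 0.46947×0.97269×0.89362 = -0.226541 + 0.408070 = 0.181529.
Q̄ = (S₀/π) × [bracket] = (1361/π) × 0.181529 = 78.64 W/m².

Q̄ ≈ 78.6 W/m²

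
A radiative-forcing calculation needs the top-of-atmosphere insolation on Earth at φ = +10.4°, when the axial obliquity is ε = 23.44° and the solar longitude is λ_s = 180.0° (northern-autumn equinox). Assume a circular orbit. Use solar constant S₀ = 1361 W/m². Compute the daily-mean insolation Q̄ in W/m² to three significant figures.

Q̄ ≈ 426 W/m²

Solar declination: sin δ = sin ε · sin λ_s = sin 23.44° × sin 180.0° = 0.00000, so δ = +0.000°.
cos H₀ = −tan(+10.4°) tan(+0.000°) = -0.0000, H₀ = 1.5708 rad.
Bracket: H₀ sin φ sin δ + cos φ cos δ sin H₀ = 1.5708×0.18052×0.00000 + 0.98357×1.00000×1.00000 = 0.000000 + 0.983570 = 0.983570.
Q̄ = (S₀/π) × [bracket] = (1361/π) × 0.983570 = 426.1 W/m².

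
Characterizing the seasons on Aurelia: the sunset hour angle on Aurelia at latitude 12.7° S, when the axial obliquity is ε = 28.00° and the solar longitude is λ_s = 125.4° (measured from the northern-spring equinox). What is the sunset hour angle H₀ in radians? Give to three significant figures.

H₀ = 1.48 rad

Solar declination: sin δ = sin ε · sin λ_s = sin 28.00° × sin 125.4° = 0.38268, so δ = +22.500°.
cos H₀ = −tan φ · tan δ = −tan(-12.7°) × tan(+22.500°) = 0.0933, so H₀ = 1.4773 rad = 84.64°.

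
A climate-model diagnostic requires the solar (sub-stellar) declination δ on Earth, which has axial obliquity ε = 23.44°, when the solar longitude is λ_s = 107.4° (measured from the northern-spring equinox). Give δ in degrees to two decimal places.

sin δ = sin ε · sin λ_s = sin 23.44° × sin 107.4° = 0.379586.
δ = arcsin(0.379586) = +22.31°.

δ = +22.31°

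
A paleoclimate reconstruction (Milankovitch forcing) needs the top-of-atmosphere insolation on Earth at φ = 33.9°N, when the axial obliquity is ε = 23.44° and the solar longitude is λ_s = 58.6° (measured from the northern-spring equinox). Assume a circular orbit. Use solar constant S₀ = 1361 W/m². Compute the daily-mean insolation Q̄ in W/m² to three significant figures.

Q̄ ≈ 477 W/m²

Solar declination: sin δ = sin ε · sin λ_s = sin 23.44° × sin 58.6° = 0.33953, so δ = +19.848°.
cos H₀ = −tan(+33.9°) tan(+19.848°) = -0.2426, H₀ = 1.8158 rad.
Bracket: H₀ sin φ sin δ + cos φ cos δ sin H₀ = 1.8158×0.55775×0.33953 + 0.83001×0.94059×0.97013 = 0.343863 + 0.757380 = 1.101243.
Q̄ = (S₀/π) × [bracket] = (1361/π) × 1.101243 = 477.1 W/m².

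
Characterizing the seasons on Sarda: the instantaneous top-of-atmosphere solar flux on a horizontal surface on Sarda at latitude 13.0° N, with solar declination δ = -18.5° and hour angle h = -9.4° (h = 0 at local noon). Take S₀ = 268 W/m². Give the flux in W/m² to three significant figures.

cos θ_z = sin φ sin δ + cos φ cos δ cos h = -0.071378 + 0.911611 = 0.840233.
Flux = S₀ · cos θ_z = 268 × 0.840233 = 225.2 W/m².

225 W/m²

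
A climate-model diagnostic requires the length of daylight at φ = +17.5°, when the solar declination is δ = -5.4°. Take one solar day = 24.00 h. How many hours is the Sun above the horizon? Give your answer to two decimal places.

11.77 h

cos H₀ = −tan φ · tan δ = −tan(+17.5°) × tan(-5.400°) = 0.0298, so H₀ = 1.5410 rad = 88.29°.
Daylight = 2H₀/(2π) × 24.00 h = (1.5410/π) × 24.00 = 11.77 h.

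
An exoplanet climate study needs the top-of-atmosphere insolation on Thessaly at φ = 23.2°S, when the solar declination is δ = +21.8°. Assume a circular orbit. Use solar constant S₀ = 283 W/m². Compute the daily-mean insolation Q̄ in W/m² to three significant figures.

Q̄ ≈ 57.3 W/m²

cos H₀ = −tan(-23.2°) tan(+21.800°) = 0.1714, H₀ = 1.3985 rad.
Bracket: H₀ sin φ sin δ + cos φ cos δ sin H₀ = 1.3985×-0.39394×0.37137 + 0.91914×0.92849×0.98520 = -0.204597 + 0.840782 = 0.636185.
Q̄ = (S₀/π) × [bracket] = (283/π) × 0.636185 = 57.31 W/m².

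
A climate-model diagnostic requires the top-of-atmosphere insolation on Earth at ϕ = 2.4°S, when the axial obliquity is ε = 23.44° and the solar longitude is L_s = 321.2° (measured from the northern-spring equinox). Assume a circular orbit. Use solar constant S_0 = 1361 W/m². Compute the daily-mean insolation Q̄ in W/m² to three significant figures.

Solar declination: sin δ = sin ε · sin L_s = sin 23.44° × sin 321.2° = -0.24926, so δ = -14.433°.
cos h₀ = −tan(-2.4°) tan(-14.433°) = -0.0108, h₀ = 1.5816 rad.
Bracket: h₀ sin ϕ sin δ + cos ϕ cos δ sin h₀ = 1.5816×-0.04188×-0.24926 + 0.99912×0.96844×0.99994 = 0.016510 + 0.967530 = 0.984040.
Q̄ = (S_0/π) × [bracket] = (1361/π) × 0.984040 = 426.3 W/m².

Q̄ ≈ 426 W/m²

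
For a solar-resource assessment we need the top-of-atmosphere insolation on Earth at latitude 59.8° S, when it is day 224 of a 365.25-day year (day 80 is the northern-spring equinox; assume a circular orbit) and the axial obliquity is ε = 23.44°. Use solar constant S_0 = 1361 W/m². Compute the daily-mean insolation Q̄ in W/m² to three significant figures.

Q̄ ≈ 87.3 W/m²

Solar longitude: L_s = 360° × (224 − 80)/365.25 = 141.930°.
sin δ = sin 23.44° × sin 141.930° = 0.24528, so δ = +14.199°.
cos h₀ = −tan(-59.8°) tan(+14.199°) = 0.4347, h₀ = 1.1211 rad.
Bracket: h₀ sin ϕ sin δ + cos ϕ cos δ sin h₀ = 1.1211×-0.86427×0.24528 + 0.50302×0.96945×0.90056 = -0.237660 + 0.439161 = 0.201501.
Q̄ = (S_0/π) × [bracket] = (1361/π) × 0.201501 = 87.29 W/m².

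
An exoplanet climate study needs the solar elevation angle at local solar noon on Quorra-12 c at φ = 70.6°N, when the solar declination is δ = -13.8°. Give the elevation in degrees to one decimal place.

At local noon the hour angle is zero, so the zenith angle equals |φ − δ| = |+70.6° − (-13.800°)| = 84.400°.
Elevation = 90° − 84.400° = 5.6°.

5.6°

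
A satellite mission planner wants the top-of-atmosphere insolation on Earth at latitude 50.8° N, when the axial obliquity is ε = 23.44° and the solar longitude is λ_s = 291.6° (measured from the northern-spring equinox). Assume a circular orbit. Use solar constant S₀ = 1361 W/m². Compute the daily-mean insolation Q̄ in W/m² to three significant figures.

Q̄ ≈ 90.3 W/m²

Solar declination: sin δ = sin ε · sin λ_s = sin 23.44° × sin 291.6° = -0.36985, so δ = -21.707°.
cos H₀ = −tan(+50.8°) tan(-21.707°) = 0.4881, H₀ = 1.0609 rad.
Bracket: H₀ sin φ sin δ + cos φ cos δ sin H₀ = 1.0609×0.77494×-0.36985 + 0.63203×0.92909×0.87279 = -0.304066 + 0.512513 = 0.208447.
Q̄ = (S₀/π) × [bracket] = (1361/π) × 0.208447 = 90.30 W/m².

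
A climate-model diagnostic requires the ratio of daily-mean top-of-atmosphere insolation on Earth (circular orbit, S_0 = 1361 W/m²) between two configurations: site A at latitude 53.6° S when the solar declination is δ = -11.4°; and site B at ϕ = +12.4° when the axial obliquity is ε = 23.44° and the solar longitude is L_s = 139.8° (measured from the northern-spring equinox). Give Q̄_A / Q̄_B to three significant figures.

Q̄_A / Q̄_B ≈ 0.827

— Configuration A (ϕ=-53.6°):
cos h₀ = −tan(-53.6°) tan(-11.400°) = -0.2735, h₀ = 1.8478 rad.
Bracket: h₀ sin ϕ sin δ + cos ϕ cos δ sin h₀ = 1.8478×-0.80489×-0.19766 + 0.59342×0.98027×0.96187 = 0.293975 + 0.559531 = 0.853506.
Q̄ = (S_0/π) × [bracket] = (1361/π) × 0.853506 = 369.76 W/m².
— Configuration B (ϕ=+12.4°):
Solar declination: sin δ = sin ε · sin L_s = sin 23.44° × sin 139.8° = 0.25676, so δ = +14.878°.
cos h₀ = −tan(+12.4°) tan(+14.878°) = -0.0584, h₀ = 1.6292 rad.
Bracket: h₀ sin ϕ sin δ + cos ϕ cos δ sin h₀ = 1.6292×0.21474×0.25676 + 0.97667×0.96648×0.99829 = 0.089829 + 0.942318 = 1.032147.
Q̄ = (S_0/π) × [bracket] = (1361/π) × 1.032147 = 447.15 W/m².
Ratio Q̄_A / Q̄_B = 369.76 / 447.15 = 0.8269.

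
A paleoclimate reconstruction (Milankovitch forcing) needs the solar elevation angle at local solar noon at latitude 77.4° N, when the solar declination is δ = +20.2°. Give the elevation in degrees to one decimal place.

32.8°

At local noon the hour angle is zero, so the zenith angle equals |φ − δ| = |+77.4° − (+20.200°)| = 57.200°.
Elevation = 90° − 57.200° = 32.8°.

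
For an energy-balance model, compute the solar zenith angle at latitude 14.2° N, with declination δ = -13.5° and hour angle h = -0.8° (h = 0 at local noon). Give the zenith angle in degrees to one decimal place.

cos θ_z = sin ϕ sin δ + cos ϕ cos δ cos h = -0.057266 + 0.942568 = 0.885302.
θ_z = arccos(0.885302) = 27.7°.

θ_z = 27.7°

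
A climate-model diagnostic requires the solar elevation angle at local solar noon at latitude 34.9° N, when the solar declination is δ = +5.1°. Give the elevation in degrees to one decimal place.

At local noon the hour angle is zero, so the zenith angle equals |ϕ − δ| = |+34.9° − (+5.100°)| = 29.800°.
Elevation = 90° − 29.800° = 60.2°.

60.2°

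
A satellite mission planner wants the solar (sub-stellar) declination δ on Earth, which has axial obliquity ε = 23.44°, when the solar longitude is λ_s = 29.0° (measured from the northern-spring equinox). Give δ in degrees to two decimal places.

δ = +11.12°

sin δ = sin ε · sin λ_s = sin 23.44° × sin 29.0° = 0.192852.
δ = arcsin(0.192852) = +11.12°.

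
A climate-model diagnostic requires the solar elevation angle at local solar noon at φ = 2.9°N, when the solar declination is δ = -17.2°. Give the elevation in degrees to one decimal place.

At local noon the hour angle is zero, so the zenith angle equals |φ − δ| = |+2.9° − (-17.200°)| = 20.100°.
Elevation = 90° − 20.100° = 69.9°.

69.9°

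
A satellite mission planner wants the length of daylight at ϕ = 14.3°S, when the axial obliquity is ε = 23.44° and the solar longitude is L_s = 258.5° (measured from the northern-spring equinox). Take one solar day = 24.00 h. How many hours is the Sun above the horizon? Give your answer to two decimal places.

Solar declination: sin δ = sin ε · sin L_s = sin 23.44° × sin 258.5° = -0.38980, so δ = -22.942°.
cos h₀ = −tan ϕ · tan δ = −tan(-14.3°) × tan(-22.942°) = -0.1079, so h₀ = 1.6789 rad = 96.19°.
Daylight = 2h₀/(2π) × 24.00 h = (1.6789/π) × 24.00 = 12.83 h.

12.83 h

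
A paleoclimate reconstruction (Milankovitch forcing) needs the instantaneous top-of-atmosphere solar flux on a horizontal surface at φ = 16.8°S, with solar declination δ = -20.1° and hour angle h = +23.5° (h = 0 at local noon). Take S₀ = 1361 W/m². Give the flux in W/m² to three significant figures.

cos θ_z = sin φ sin δ + cos φ cos δ cos h = 0.099329 + 0.824449 = 0.923778.
Flux = S₀ · cos θ_z = 1361 × 0.923778 = 1257 W/m².

1.26e+03 W/m²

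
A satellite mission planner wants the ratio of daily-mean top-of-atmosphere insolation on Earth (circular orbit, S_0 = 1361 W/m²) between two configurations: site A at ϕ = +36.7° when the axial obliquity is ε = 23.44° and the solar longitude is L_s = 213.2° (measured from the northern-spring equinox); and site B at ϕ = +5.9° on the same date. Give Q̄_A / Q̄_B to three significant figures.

Q̄_A / Q̄_B ≈ 0.629

— Configuration A (ϕ=+36.7°):
Solar declination: sin δ = sin ε · sin L_s = sin 23.44° × sin 213.2° = -0.21781, so δ = -12.581°.
cos h₀ = −tan(+36.7°) tan(-12.581°) = 0.1663, h₀ = 1.4037 rad.
Bracket: h₀ sin ϕ sin δ + cos ϕ cos δ sin h₀ = 1.4037×0.59763×-0.21781 + 0.80178×0.97599×0.98607 = -0.182719 + 0.771629 = 0.588910.
Q̄ = (S_0/π) × [bracket] = (1361/π) × 0.588910 = 255.13 W/m².
— Configuration B (ϕ=+5.9°):
cos h₀ = −tan(+5.9°) tan(-12.581°) = 0.0231, h₀ = 1.5477 rad.
Bracket: h₀ sin ϕ sin δ + cos ϕ cos δ sin h₀ = 1.5477×0.10279×-0.21781 + 0.99470×0.97599×0.99973 = -0.034651 + 0.970555 = 0.935904.
Q̄ = (S_0/π) × [bracket] = (1361/π) × 0.935904 = 405.45 W/m².
Ratio Q̄_A / Q̄_B = 255.13 / 405.45 = 0.6293.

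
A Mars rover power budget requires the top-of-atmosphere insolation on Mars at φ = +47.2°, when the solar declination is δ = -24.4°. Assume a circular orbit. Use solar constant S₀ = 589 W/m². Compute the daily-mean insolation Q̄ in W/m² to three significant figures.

cos H₀ = −tan(+47.2°) tan(-24.400°) = 0.4899, H₀ = 1.0589 rad.
Bracket: H₀ sin φ sin δ + cos φ cos δ sin H₀ = 1.0589×0.73373×-0.41310 + 0.67944×0.91068×0.87180 = -0.320957 + 0.539428 = 0.218471.
Q̄ = (S₀/π) × [bracket] = (589/π) × 0.218471 = 40.96 W/m².

Q̄ ≈ 41.0 W/m²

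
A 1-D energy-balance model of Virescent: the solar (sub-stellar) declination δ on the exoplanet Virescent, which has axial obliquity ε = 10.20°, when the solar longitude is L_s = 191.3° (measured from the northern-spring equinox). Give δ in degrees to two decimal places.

δ = -1.99°

sin δ = sin ε · sin L_s = sin 10.20° × sin 191.3° = -0.034699.
δ = arcsin(-0.034699) = -1.99°.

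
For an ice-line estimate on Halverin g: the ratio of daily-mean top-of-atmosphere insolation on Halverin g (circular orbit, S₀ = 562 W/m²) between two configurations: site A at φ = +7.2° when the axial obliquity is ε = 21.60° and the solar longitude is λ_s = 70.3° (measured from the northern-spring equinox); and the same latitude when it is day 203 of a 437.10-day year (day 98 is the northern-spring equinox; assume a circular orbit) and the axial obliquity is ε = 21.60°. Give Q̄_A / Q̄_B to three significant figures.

— Configuration A (φ=+7.2°):
Solar declination: sin δ = sin ε · sin λ_s = sin 21.60° × sin 70.3° = 0.34658, so δ = +20.278°.
cos H₀ = −tan(+7.2°) tan(+20.278°) = -0.0467, H₀ = 1.6175 rad.
Bracket: H₀ sin φ sin δ + cos φ cos δ sin H₀ = 1.6175×0.12533×0.34658 + 0.99211×0.93802×0.99891 = 0.070259 + 0.929605 = 0.999864.
Q̄ = (S₀/π) × [bracket] = (562/π) × 0.999864 = 178.87 W/m².
— Configuration B (φ=+7.2°):
Solar longitude: λ_s = 360° × (203 − 98)/437.10 = 86.479°.
sin δ = sin 21.60° × sin 86.479° = 0.36743, so δ = +21.557°.
cos H₀ = −tan(+7.2°) tan(+21.557°) = -0.0499, H₀ = 1.6207 rad.
Bracket: H₀ sin φ sin δ + cos φ cos δ sin H₀ = 1.6207×0.12533×0.36743 + 0.99211×0.93005×0.99875 = 0.074633 + 0.921559 = 0.996192.
Q̄ = (S₀/π) × [bracket] = (562/π) × 0.996192 = 178.21 W/m².
Ratio Q̄_A / Q̄_B = 178.87 / 178.21 = 1.004.

Q̄_A / Q̄_B ≈ 1.00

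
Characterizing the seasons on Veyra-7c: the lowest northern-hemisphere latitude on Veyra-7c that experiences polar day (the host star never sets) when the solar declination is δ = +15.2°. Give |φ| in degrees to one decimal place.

|φ| = 74.8°

Polar day requires cos H₀ = −tan φ tan δ ≤ −1, i.e. tan φ tan δ ≥ 1.
The boundary is |tan φ| · |tan δ| = 1, so |φ| = 90° − |δ| = 90° − 15.2° = 74.8° in the northern hemisphere.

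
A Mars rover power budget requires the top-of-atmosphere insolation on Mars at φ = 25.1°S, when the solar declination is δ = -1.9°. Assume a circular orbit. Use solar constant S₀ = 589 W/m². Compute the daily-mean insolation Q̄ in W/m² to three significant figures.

cos H₀ = −tan(-25.1°) tan(-1.900°) = -0.0155, H₀ = 1.5863 rad.
Bracket: H₀ sin φ sin δ + cos φ cos δ sin H₀ = 1.5863×-0.42420×-0.03316 + 0.90557×0.99945×0.99988 = 0.022314 + 0.904963 = 0.927277.
Q̄ = (S₀/π) × [bracket] = (589/π) × 0.927277 = 173.9 W/m².

Q̄ ≈ 174 W/m²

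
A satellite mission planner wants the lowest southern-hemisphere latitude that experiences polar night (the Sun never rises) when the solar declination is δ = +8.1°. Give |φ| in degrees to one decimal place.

Polar night requires cos H₀ = −tan φ tan δ ≥ 1, i.e. tan φ tan δ ≤ −1.
The boundary is |tan φ| · |tan δ| = 1, so |φ| = 90° − |δ| = 90° − 8.1° = 81.9° in the southern hemisphere.

|φ| = 81.9°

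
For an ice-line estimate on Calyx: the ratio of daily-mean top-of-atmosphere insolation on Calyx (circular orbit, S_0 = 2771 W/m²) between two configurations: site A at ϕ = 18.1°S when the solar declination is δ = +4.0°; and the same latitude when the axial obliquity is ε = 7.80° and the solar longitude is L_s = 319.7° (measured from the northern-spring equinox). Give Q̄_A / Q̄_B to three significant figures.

— Configuration A (ϕ=-18.1°):
cos h₀ = −tan(-18.1°) tan(+4.000°) = 0.0229, h₀ = 1.5479 rad.
Bracket: h₀ sin ϕ sin δ + cos ϕ cos δ sin h₀ = 1.5479×-0.31068×0.06976 + 0.95052×0.99756×0.99974 = -0.033548 + 0.947954 = 0.914406.
Q̄ = (S_0/π) × [bracket] = (2771/π) × 0.914406 = 806.54 W/m².
— Configuration B (ϕ=-18.1°):
Solar declination: sin δ = sin ε · sin L_s = sin 7.80° × sin 319.7° = -0.08778, so δ = -5.036°.
cos h₀ = −tan(-18.1°) tan(-5.036°) = -0.0288, h₀ = 1.5996 rad.
Bracket: h₀ sin ϕ sin δ + cos ϕ cos δ sin h₀ = 1.5996×-0.31068×-0.08778 + 0.95052×0.99614×0.99959 = 0.043623 + 0.946463 = 0.990086.
Q̄ = (S_0/π) × [bracket] = (2771/π) × 0.990086 = 873.29 W/m².
Ratio Q̄_A / Q̄_B = 806.54 / 873.29 = 0.9236.

Q̄_A / Q̄_B ≈ 0.924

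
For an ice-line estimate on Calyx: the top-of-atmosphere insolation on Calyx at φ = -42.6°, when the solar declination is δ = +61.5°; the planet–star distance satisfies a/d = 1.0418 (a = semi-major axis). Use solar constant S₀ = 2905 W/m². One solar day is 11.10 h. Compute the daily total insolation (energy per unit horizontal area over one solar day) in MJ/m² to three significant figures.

cos H₀ = −tan(-42.6°) tan(+61.500°) = 1.6936 ≥ 1 ⇒ polar night, H₀ = 0 and Q̄ = 0.
Inverse-square distance factor (a/d)² = 1.0418² = 1.085347.
Daily total = Q̄ × 11.10 h × 3600 s/h = 0.00 MJ/m².

0.00 MJ/m²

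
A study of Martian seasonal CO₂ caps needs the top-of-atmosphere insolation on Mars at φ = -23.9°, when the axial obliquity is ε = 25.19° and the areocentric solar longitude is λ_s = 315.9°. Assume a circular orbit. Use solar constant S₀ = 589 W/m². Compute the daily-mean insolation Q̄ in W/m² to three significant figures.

sin δ = sin 25.19° × sin 315.9° = -0.29620, so δ = -17.229°.
cos H₀ = −tan(-23.9°) tan(-17.229°) = -0.1374, H₀ = 1.7087 rad.
Bracket: H₀ sin φ sin δ + cos φ cos δ sin H₀ = 1.7087×-0.40514×-0.29620 + 0.91425×0.95513×0.99051 = 0.205048 + 0.864941 = 1.069989.
Q̄ = (S₀/π) × [bracket] = (589/π) × 1.069989 = 200.6 W/m².

Q̄ ≈ 201 W/m²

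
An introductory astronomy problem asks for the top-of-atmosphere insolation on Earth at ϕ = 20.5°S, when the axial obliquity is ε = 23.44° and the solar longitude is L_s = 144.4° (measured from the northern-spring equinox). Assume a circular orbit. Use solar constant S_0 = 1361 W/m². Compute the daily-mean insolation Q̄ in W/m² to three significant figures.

Solar declination: sin δ = sin ε · sin L_s = sin 23.44° × sin 144.4° = 0.23156, so δ = +13.389°.
cos h₀ = −tan(-20.5°) tan(+13.389°) = 0.0890, h₀ = 1.4817 rad.
Bracket: h₀ sin ϕ sin δ + cos ϕ cos δ sin h₀ = 1.4817×-0.35021×0.23156 + 0.93667×0.97282×0.99603 = -0.120158 + 0.907594 = 0.787436.
Q̄ = (S_0/π) × [bracket] = (1361/π) × 0.787436 = 341.1 W/m².

Q̄ ≈ 341 W/m²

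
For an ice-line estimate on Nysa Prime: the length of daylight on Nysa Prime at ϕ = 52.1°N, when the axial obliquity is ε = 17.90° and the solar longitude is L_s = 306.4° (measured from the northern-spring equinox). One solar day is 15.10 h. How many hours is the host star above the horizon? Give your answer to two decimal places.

Solar declination: sin δ = sin ε · sin L_s = sin 17.90° × sin 306.4° = -0.24739, so δ = -14.323°.
cos h₀ = −tan ϕ · tan δ = −tan(+52.1°) × tan(-14.323°) = 0.3280, so h₀ = 1.2366 rad = 70.85°.
Daylight = 2h₀/(2π) × 15.10 h = (1.2366/π) × 15.10 = 5.94 h.

5.94 h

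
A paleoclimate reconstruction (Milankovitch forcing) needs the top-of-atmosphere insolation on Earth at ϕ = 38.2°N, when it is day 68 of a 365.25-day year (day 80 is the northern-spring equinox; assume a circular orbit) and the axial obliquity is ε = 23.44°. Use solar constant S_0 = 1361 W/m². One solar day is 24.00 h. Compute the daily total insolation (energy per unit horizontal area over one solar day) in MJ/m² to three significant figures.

Solar longitude: L_s = 360° × (68 − 80)/365.25 = -11.828°, i.e. -11.828° + 360° = 348.172°.
sin δ = sin 23.44° × sin 348.172° = -0.08153, so δ = -4.677°.
cos h₀ = −tan(+38.2°) tan(-4.677°) = 0.0644, h₀ = 1.5064 rad.
Bracket: h₀ sin ϕ sin δ + cos ϕ cos δ sin h₀ = 1.5064×0.61841×-0.08153 + 0.78586×0.99667×0.99793 = -0.075951 + 0.781622 = 0.705671.
Q̄ = (S_0/π) × [bracket] = (1361/π) × 0.705671 = 305.71 W/m².
Daily total = Q̄ × 24.00 h × 3600 s/h = 305.71 × 24.00 × 3600 / 10⁶ = 26.41 MJ/m².

26.4 MJ/m²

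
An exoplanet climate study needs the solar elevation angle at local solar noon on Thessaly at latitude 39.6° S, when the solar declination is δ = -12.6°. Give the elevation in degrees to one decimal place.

At local noon the hour angle is zero, so the zenith angle equals |φ − δ| = |-39.6° − (-12.600°)| = 27.000°.
Elevation = 90° − 27.000° = 63.0°.

63.0°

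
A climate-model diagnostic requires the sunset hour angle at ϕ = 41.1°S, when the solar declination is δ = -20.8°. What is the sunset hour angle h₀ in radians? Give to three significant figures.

h₀ = 1.91 rad

cos h₀ = −tan ϕ · tan δ = −tan(-41.1°) × tan(-20.800°) = -0.3314, so h₀ = 1.9086 rad = 109.35°.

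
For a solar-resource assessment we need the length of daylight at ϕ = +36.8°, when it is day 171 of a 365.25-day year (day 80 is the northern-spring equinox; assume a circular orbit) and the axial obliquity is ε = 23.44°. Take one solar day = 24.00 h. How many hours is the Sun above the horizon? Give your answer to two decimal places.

Solar longitude: L_s = 360° × (171 − 80)/365.25 = 89.692°.
sin δ = sin 23.44° × sin 89.692° = 0.39778, so δ = +23.440°.
cos h₀ = −tan ϕ · tan δ = −tan(+36.8°) × tan(+23.440°) = -0.3243, so h₀ = 1.9011 rad = 108.93°.
Daylight = 2h₀/(2π) × 24.00 h = (1.9011/π) × 24.00 = 14.52 h.

14.52 h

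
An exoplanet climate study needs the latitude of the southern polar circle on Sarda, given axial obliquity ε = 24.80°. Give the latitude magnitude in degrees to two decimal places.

65.20°

The polar circle is the lowest latitude that experiences at least one full rotation of continuous darkness at the northern-summer solstice; it lies at |ϕ| = 90° − ε = 90° − 24.80° = 65.20°.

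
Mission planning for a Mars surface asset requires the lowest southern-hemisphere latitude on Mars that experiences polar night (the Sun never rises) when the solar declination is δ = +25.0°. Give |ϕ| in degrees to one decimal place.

|ϕ| = 65.0°

Polar night requires cos h₀ = −tan ϕ tan δ ≥ 1, i.e. tan ϕ tan δ ≤ −1.
The boundary is |tan ϕ| · |tan δ| = 1, so |ϕ| = 90° − |δ| = 90° − 25.0° = 65.0° in the southern hemisphere.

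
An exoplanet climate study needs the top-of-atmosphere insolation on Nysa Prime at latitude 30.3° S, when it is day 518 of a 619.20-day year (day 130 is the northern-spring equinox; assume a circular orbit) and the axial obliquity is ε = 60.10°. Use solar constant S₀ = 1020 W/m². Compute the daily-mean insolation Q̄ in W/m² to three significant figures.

Q̄ ≈ 403 W/m²

Solar longitude: λ_s = 360° × (518 − 130)/619.20 = 225.581°.
sin δ = sin 60.10° × sin 225.581° = -0.61918, so δ = -38.256°.
cos H₀ = −tan(-30.3°) tan(-38.256°) = -0.4608, H₀ = 2.0497 rad.
Bracket: H₀ sin φ sin δ + cos φ cos δ sin H₀ = 2.0497×-0.50453×-0.61918 + 0.86340×0.78525×0.88752 = 0.640316 + 0.601725 = 1.242041.
Q̄ = (S₀/π) × [bracket] = (1020/π) × 1.242041 = 403.3 W/m².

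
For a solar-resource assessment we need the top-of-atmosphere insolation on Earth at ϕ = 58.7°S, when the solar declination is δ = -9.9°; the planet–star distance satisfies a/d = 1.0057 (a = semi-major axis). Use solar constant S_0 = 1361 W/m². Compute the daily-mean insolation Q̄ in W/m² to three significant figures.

Q̄ ≈ 335 W/m²

cos h₀ = −tan(-58.7°) tan(-9.900°) = -0.2870, h₀ = 1.8619 rad.
Bracket: h₀ sin ϕ sin δ + cos ϕ cos δ sin h₀ = 1.8619×-0.85446×-0.17193 + 0.51952×0.98511×0.95792 = 0.273527 + 0.490248 = 0.763775.
Inverse-square distance factor (a/d)² = 1.0057² = 1.011432.
Q̄ = (S_0/π) × 1.011432 × [bracket] = (1361/π) × 1.011432 × 0.763775 = 334.7 W/m².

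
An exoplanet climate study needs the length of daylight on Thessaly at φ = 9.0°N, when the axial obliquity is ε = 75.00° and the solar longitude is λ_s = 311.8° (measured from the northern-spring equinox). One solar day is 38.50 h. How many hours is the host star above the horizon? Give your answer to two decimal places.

17.23 h

Solar declination: sin δ = sin ε · sin λ_s = sin 75.00° × sin 311.8° = -0.72007, so δ = -46.061°.
cos H₀ = −tan φ · tan δ = −tan(+9.0°) × tan(-46.061°) = 0.1644, so H₀ = 1.4057 rad = 80.54°.
Daylight = 2H₀/(2π) × 38.50 h = (1.4057/π) × 38.50 = 17.23 h.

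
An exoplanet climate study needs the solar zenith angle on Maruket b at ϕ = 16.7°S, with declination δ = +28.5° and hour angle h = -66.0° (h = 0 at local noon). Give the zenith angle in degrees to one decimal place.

cos θ_z = sin ϕ sin δ + cos ϕ cos δ cos h = -0.137117 + 0.342371 = 0.205254.
θ_z = arccos(0.205254) = 78.2°.

θ_z = 78.2°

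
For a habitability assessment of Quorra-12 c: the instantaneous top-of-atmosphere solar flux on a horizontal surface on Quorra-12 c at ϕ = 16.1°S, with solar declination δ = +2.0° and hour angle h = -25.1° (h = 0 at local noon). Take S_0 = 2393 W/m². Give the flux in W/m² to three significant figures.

2.06e+03 W/m²

cos θ_z = sin ϕ sin δ + cos ϕ cos δ cos h = -0.009678 + 0.869522 = 0.859844.
Flux = S_0 · cos θ_z = 2393 × 0.859844 = 2058 W/m².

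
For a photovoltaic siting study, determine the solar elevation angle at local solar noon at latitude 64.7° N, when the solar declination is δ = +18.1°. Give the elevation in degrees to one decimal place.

43.4°

At local noon the hour angle is zero, so the zenith angle equals |φ − δ| = |+64.7° − (+18.100°)| = 46.600°.
Elevation = 90° − 46.600° = 43.4°.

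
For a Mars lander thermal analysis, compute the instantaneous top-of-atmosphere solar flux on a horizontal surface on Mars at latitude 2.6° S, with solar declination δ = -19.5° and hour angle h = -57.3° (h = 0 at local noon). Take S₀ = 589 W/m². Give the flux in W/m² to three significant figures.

309 W/m²

cos θ_z = sin φ sin δ + cos φ cos δ cos h = 0.015142 + 0.508729 = 0.523871.
Flux = S₀ · cos θ_z = 589 × 0.523871 = 308.6 W/m².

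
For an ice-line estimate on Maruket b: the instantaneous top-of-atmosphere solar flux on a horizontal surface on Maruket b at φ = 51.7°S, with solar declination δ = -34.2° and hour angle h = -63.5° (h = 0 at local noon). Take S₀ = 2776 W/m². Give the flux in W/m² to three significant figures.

cos θ_z = sin φ sin δ + cos φ cos δ cos h = 0.441110 + 0.228724 = 0.669834.
Flux = S₀ · cos θ_z = 2776 × 0.669834 = 1859 W/m².

1.86e+03 W/m²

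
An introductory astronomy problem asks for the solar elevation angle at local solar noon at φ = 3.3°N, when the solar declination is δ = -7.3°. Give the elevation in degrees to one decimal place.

At local noon the hour angle is zero, so the zenith angle equals |φ − δ| = |+3.3° − (-7.300°)| = 10.600°.
Elevation = 90° − 10.600° = 79.4°.

79.4°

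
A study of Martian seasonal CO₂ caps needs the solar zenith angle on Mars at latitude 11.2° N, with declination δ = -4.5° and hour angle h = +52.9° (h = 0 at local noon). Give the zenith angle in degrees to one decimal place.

cos θ_z = sin φ sin δ + cos φ cos δ cos h = -0.015239 + 0.589896 = 0.574657.
θ_z = arccos(0.574657) = 54.9°.

θ_z = 54.9°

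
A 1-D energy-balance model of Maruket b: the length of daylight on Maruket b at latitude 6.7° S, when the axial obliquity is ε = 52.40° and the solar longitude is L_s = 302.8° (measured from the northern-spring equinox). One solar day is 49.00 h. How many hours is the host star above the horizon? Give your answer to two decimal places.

Solar declination: sin δ = sin ε · sin L_s = sin 52.40° × sin 302.8° = -0.66597, so δ = -41.757°.
cos h₀ = −tan ϕ · tan δ = −tan(-6.7°) × tan(-41.757°) = -0.1049, so h₀ = 1.6759 rad = 96.02°.
Daylight = 2h₀/(2π) × 49.00 h = (1.6759/π) × 49.00 = 26.14 h.

26.14 h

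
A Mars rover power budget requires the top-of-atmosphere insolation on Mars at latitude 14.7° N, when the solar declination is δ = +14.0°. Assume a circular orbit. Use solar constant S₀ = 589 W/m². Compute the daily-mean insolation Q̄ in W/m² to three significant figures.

Q̄ ≈ 194 W/m²

cos H₀ = −tan(+14.7°) tan(+14.000°) = -0.0654, H₀ = 1.6363 rad.
Bracket: H₀ sin φ sin δ + cos φ cos δ sin H₀ = 1.6363×0.25376×0.24192 + 0.96727×0.97030×0.99786 = 0.100452 + 0.936534 = 1.036986.
Q̄ = (S₀/π) × [bracket] = (589/π) × 1.036986 = 194.4 W/m².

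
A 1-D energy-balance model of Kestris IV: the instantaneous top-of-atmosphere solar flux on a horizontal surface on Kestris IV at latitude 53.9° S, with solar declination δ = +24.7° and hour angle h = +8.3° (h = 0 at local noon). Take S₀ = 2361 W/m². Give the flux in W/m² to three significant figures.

cos θ_z = sin φ sin δ + cos φ cos δ cos h = -0.337632 + 0.529683 = 0.192051.
Flux = S₀ · cos θ_z = 2361 × 0.192051 = 453.4 W/m².

453 W/m²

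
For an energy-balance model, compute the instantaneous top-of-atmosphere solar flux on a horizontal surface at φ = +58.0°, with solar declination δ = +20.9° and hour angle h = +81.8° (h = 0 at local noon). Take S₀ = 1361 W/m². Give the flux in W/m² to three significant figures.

508 W/m²

cos θ_z = sin φ sin δ + cos φ cos δ cos h = 0.302531 + 0.070609 = 0.373140.
Flux = S₀ · cos θ_z = 1361 × 0.373140 = 507.8 W/m².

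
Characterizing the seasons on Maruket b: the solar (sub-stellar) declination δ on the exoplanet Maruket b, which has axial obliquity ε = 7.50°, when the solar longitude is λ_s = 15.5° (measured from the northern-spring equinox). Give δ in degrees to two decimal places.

δ = +2.00°

sin δ = sin ε · sin λ_s = sin 7.50° × sin 15.5° = 0.034882.
δ = arcsin(0.034882) = +2.00°.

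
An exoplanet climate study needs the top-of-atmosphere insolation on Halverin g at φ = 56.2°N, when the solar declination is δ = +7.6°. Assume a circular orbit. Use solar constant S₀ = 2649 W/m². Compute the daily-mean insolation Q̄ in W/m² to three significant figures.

Q̄ ≈ 620 W/m²

cos H₀ = −tan(+56.2°) tan(+7.600°) = -0.1993, H₀ = 1.7715 rad.
Bracket: H₀ sin φ sin δ + cos φ cos δ sin H₀ = 1.7715×0.83098×0.13226 + 0.55630×0.99122×0.97994 = 0.194697 + 0.540354 = 0.735051.
Q̄ = (S₀/π) × [bracket] = (2649/π) × 0.735051 = 619.8 W/m².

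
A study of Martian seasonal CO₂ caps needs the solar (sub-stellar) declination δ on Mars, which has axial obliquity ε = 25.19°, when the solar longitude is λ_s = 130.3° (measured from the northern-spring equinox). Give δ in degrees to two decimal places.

sin δ = sin ε · sin λ_s = sin 25.19° × sin 130.3° = 0.324608.
δ = arcsin(0.324608) = +18.94°.

δ = +18.94°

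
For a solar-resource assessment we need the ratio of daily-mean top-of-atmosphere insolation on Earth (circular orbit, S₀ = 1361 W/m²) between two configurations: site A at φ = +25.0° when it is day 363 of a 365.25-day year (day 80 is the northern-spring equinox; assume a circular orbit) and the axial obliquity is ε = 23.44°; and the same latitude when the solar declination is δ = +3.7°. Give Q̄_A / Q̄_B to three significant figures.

— Configuration A (φ=+25.0°):
Solar longitude: λ_s = 360° × (363 − 80)/365.25 = 278.932°.
sin δ = sin 23.44° × sin 278.932° = -0.39296, so δ = -23.139°.
cos H₀ = −tan(+25.0°) tan(-23.139°) = 0.1993, H₀ = 1.3702 rad.
Bracket: H₀ sin φ sin δ + cos φ cos δ sin H₀ = 1.3702×0.42262×-0.39296 + 0.90631×0.91955×0.97994 = -0.227553 + 0.816679 = 0.589126.
Q̄ = (S₀/π) × [bracket] = (1361/π) × 0.589126 = 255.22 W/m².
— Configuration B (φ=+25.0°):
cos H₀ = −tan(+25.0°) tan(+3.700°) = -0.0302, H₀ = 1.6010 rad.
Bracket: H₀ sin φ sin δ + cos φ cos δ sin H₀ = 1.6010×0.42262×0.06453 + 0.90631×0.99792×0.99955 = 0.043662 + 0.904018 = 0.947680.
Q̄ = (S₀/π) × [bracket] = (1361/π) × 0.947680 = 410.55 W/m².
Ratio Q̄_A / Q̄_B = 255.22 / 410.55 = 0.6217.

Q̄_A / Q̄_B ≈ 0.622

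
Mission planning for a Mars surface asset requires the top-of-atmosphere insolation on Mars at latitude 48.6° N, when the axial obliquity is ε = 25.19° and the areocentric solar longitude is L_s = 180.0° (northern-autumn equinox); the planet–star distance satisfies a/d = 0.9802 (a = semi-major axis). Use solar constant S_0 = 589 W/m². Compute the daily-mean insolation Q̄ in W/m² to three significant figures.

sin δ = sin 25.19° × sin 180.0° = 0.00000, so δ = +0.000°.
cos h₀ = −tan(+48.6°) tan(+0.000°) = -0.0000, h₀ = 1.5708 rad.
Bracket: h₀ sin ϕ sin δ + cos ϕ cos δ sin h₀ = 1.5708×0.75011×0.00000 + 0.66131×1.00000×1.00000 = 0.000000 + 0.661310 = 0.661310.
Inverse-square distance factor (a/d)² = 0.9802² = 0.960792.
Q̄ = (S_0/π) × 0.960792 × [bracket] = (589/π) × 0.960792 × 0.661310 = 119.1 W/m².

Q̄ ≈ 119 W/m²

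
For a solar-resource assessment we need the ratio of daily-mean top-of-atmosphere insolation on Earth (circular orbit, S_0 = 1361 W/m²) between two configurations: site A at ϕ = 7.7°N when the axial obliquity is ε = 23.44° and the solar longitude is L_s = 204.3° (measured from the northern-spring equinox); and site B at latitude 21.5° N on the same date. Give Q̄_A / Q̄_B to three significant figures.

— Configuration A (ϕ=+7.7°):
Solar declination: sin δ = sin ε · sin L_s = sin 23.44° × sin 204.3° = -0.16370, so δ = -9.421°.
cos h₀ = −tan(+7.7°) tan(-9.421°) = 0.0224, h₀ = 1.5484 rad.
Bracket: h₀ sin ϕ sin δ + cos ϕ cos δ sin h₀ = 1.5484×0.13399×-0.16370 + 0.99098×0.98651×0.99975 = -0.033963 + 0.977367 = 0.943404.
Q̄ = (S_0/π) × [bracket] = (1361/π) × 0.943404 = 408.70 W/m².
— Configuration B (ϕ=+21.5°):
cos h₀ = −tan(+21.5°) tan(-9.421°) = 0.0654, h₀ = 1.5054 rad.
Bracket: h₀ sin ϕ sin δ + cos ϕ cos δ sin h₀ = 1.5054×0.36650×-0.16370 + 0.93042×0.98651×0.99786 = -0.090318 + 0.915904 = 0.825586.
Q̄ = (S_0/π) × [bracket] = (1361/π) × 0.825586 = 357.66 W/m².
Ratio Q̄_A / Q̄_B = 408.70 / 357.66 = 1.143.

Q̄_A / Q̄_B ≈ 1.14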